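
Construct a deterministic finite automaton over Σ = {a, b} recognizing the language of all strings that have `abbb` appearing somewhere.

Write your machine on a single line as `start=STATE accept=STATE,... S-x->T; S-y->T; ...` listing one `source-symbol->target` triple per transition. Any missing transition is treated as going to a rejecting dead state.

start=S0; accept=S4; S0-a->S1; S0-b->S0; S1-a->S1; S1-b->S2; S2-a->S1; S2-b->S3; S3-a->S1; S3-b->S4; S4-a->S4; S4-b->S4

Track how much of `abbb` has been matched so far: state S0 is no progress, S4 is the absorbing accept state reached once `abbb` has occurred. Intermediate states record partial matches; on a mismatch, fall back to the longest reusable overlap.
A 5-state machine:
        a   b  
>  S0   S1  S0 
   S1   S1  S2 
   S2   S1  S3 
   S3   S1  S4 
 * S4   S4  S4 
(> = start, * = accepting)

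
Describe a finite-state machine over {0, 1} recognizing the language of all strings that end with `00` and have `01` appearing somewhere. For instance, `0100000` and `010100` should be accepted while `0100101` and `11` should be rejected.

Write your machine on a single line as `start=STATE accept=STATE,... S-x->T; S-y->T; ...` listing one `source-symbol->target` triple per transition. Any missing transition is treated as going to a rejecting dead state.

Run two small machines in parallel and take their product. One (3 states) tracks how much of the suffix `00` has currently been matched; the other (3 states) tracks whether and how much of `01` has been seen. Each combined state is a pair, one component from each; accept when both components accept.
6 states suffice.
       0  1 
>  A   B  A 
   B   C  D 
   C   C  D 
   D   E  D 
   E   F  D 
 * F   F  D 
(> = start, * = accepting)

start=A; accept=F; A-0->B; A-1->A; B-0->C; B-1->D; C-0->C; C-1->D; D-0->E; D-1->D; E-0->F; E-1->D; F-0->F; F-1->D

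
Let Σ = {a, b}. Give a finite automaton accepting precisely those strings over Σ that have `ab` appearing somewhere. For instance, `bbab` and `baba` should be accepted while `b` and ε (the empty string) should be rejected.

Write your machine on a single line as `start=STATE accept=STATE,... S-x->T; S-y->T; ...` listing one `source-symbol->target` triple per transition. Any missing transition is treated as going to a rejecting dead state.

States S0..S1 record the length of the longest prefix of `ab` that matches the current input suffix. Reaching S2 means `ab` has been seen, and we stay there forever. Accept from S2.
With 3 states:
        a   b  
>  S0   S1  S0 
   S1   S1  S2 
 * S2   S2  S2 
(> = start, * = accepting)

start=S0; accept=S2; S0-a->S1; S0-b->S0; S1-a->S1; S1-b->S2; S2-a->S2; S2-b->S2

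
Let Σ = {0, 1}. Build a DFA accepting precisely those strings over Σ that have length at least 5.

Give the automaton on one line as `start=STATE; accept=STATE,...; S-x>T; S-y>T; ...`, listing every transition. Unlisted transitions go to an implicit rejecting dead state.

start=s0; accept=s5,s6; s0-0>s1; s0-1>s1; s1-0>s2; s1-1>s2; s2-0>s3; s2-1>s3; s3-0>s4; s3-1>s4; s4-0>s5; s4-1>s5; s5-0>s6; s5-1>s6; s6-0>s6; s6-1>s6

Count input length up to 6: every symbol moves from s0 toward s6, which means 'more than 5' and absorbs. Accept from {s5, s6}.
7 states suffice.
        0   1  
>  s0   s1  s1 
   s1   s2  s2 
   s2   s3  s3 
   s3   s4  s4 
   s4   s5  s5 
 * s5   s6  s6 
 * s6   s6  s6 
(> = start, * = accepting)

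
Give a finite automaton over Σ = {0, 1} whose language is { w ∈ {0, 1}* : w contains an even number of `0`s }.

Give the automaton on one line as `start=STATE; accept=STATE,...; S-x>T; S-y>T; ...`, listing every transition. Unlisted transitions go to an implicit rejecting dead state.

Keep the running count of `0`s modulo 2: each `0` advances along the cycle s0 → s1 → s0 while other symbols loop. Accept at s0.
        0   1  
>* s0   s1  s0 
   s1   s0  s1 
(> = start, * = accepting)

start=s0; accept=s0; s0-0>s1; s0-1>s0; s1-0>s0; s1-1>s1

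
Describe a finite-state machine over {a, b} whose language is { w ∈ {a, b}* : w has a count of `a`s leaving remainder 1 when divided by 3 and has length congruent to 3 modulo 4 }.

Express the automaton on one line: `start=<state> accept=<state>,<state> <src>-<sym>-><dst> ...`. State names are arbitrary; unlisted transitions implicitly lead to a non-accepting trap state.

start=q0 accept=q8 q0-a->q1 q0-b->q2 q1-a->q3 q1-b->q4 q2-a->q4 q2-b->q5 q3-a->q6 q3-b->q7 q4-a->q7 q4-b->q8 q5-a->q8 q5-b->q6 q6-a->q9 q6-b->q0 q7-a->q0 q7-b->q10 q8-a->q10 q8-b->q9 q9-a->q11 q9-b->q1 q10-a->q2 q10-b->q11 q11-a->q5 q11-b->q3

Build one automaton per condition and run them in lockstep. The first has 3 states tracking the count of `a`s modulo 3; the second has 4 states tracking the input length modulo 4. A product state is a pair (one from each), accepting exactly when both do.
A 12-state machine:
          a    b  
>  q0     q1   q2 
   q1     q3   q4 
   q2     q4   q5 
   q3     q6   q7 
   q4     q7   q8 
   q5     q8   q6 
   q6     q9   q0 
   q7     q0  q10 
 * q8    q10   q9 
   q9    q11   q1 
   q10    q2  q11 
   q11    q5   q3 
(> = start, * = accepting)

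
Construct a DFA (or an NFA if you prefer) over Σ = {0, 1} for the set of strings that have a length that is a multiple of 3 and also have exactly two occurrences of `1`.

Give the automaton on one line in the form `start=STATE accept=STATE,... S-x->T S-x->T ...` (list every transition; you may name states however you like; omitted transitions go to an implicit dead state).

Build one automaton per condition and run them in lockstep. One (3 states) tracks the input length modulo 3; the other (4 states) tracks the count of `1`s, saturating at 3. Each combined state is a pair, one component from each; accept when both components accept. After merging equivalent states the machine shrinks.
With 10 states:
       0  1 
>  A   B  C 
   B   D  E 
   C   E  F 
   D   A  G 
   E   G  H 
   F   H  I 
   G   C  J 
 * H   J  I 
   I   I  I 
   J   F  I 
(> = start, * = accepting)

start=A accept=H A-0->B A-1->C B-0->D B-1->E C-0->E C-1->F D-0->A D-1->G E-0->G E-1->H F-0->H F-1->I G-0->C G-1->J H-0->J H-1->I I-0->I I-1->I J-0->F J-1->I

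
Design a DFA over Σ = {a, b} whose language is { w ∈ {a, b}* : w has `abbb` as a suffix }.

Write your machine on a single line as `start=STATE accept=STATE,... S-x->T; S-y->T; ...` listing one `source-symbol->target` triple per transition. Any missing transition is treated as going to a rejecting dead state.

start=q0; accept=q4; q0-a->q1; q0-b->q0; q1-a->q1; q1-b->q2; q2-a->q1; q2-b->q3; q3-a->q1; q3-b->q4; q4-a->q1; q4-b->q0

Remember how much of `abbb` the current input suffix matches. State q0 means no match yet; q1 means the last symbol is `a`; q2 means the last 2 symbols are `ab`; q3 means the last 3 symbols are `abb`; q4 means the last 4 symbols are `abbb`. Only q4 accepts. On a mismatch, fall back to the longest proper suffix that is still a prefix of `abbb`.
5 states suffice.
        a   b  
>  q0   q1  q0 
   q1   q1  q2 
   q2   q1  q3 
   q3   q1  q4 
 * q4   q1  q0 
(> = start, * = accepting)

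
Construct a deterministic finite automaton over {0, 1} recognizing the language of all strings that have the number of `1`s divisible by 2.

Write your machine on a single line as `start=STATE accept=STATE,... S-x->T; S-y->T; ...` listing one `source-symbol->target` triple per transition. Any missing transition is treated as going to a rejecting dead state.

start=A; accept=A; A-0->A; A-1->B; B-0->B; B-1->A

The only thing that matters is how many `1`s have appeared, reduced mod 2. Use one state per residue: A for 0, …, B for 1. Reading `1` moves to the next residue; anything else stays put. A is accepting.
2 states suffice.
       0  1 
>* A   A  B 
   B   B  A 
(> = start, * = accepting)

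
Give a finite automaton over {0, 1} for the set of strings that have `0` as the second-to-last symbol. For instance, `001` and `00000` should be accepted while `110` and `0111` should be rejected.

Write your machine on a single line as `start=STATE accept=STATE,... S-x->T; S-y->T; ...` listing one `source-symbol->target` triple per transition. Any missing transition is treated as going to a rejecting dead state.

Because acceptance depends on a position counted from the end, the machine has to buffer the most recent 2 symbols. Make each state the string of the last up-to-2 symbols read; on input `x` shift the window left and append `x`. Accept when the buffered window has length 2 and begins with `0`.
A 7-state machine:
       0  1 
>  A   B  C 
   B   D  E 
   C   F  G 
 * D   D  E 
 * E   F  G 
   F   D  E 
   G   F  G 
(> = start, * = accepting)

start=A; accept=D,E; A-0->B; A-1->C; B-0->D; B-1->E; C-0->F; C-1->G; D-0->D; D-1->E; E-0->F; E-1->G; F-0->D; F-1->E; G-0->F; G-1->G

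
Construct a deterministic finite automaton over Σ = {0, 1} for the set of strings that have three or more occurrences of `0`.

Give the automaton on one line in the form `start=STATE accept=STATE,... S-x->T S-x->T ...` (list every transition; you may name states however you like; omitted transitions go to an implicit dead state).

Count `0`s, saturating at 4: states A through D mean 0 through 3 `0`s seen; E means more than 3. Each `0` increments (capped at E); other symbols loop. Accept from {D, E}.
With 5 states:
       0  1 
>  A   B  A 
   B   C  B 
   C   D  C 
 * D   E  D 
 * E   E  E 
(> = start, * = accepting)

start=A accept=D,E A-0->B A-1->A B-0->C B-1->B C-0->D C-1->C D-0->E D-1->D E-0->E E-1->E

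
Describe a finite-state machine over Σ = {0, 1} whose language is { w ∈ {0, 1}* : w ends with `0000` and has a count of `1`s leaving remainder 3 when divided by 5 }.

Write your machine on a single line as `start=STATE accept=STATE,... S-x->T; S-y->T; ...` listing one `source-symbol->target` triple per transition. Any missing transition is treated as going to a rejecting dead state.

start=S0; accept=S8; S0-0->S0; S0-1->S1; S1-0->S1; S1-1->S2; S2-0->S2; S2-1->S3; S3-0->S4; S3-1->S5; S4-0->S6; S4-1->S5; S5-0->S5; S5-1->S0; S6-0->S7; S6-1->S5; S7-0->S8; S7-1->S5; S8-0->S8; S8-1->S5

Build one automaton per condition and run them in lockstep. The first has 5 states tracking how much of the suffix `0000` has currently been matched; the second has 5 states tracking the count of `1`s modulo 5. A product state is a pair (one from each), accepting exactly when both do. Minimizing collapses redundant product states.
        0   1  
>  S0   S0  S1 
   S1   S1  S2 
   S2   S2  S3 
   S3   S4  S5 
   S4   S6  S5 
   S5   S5  S0 
   S6   S7  S5 
   S7   S8  S5 
 * S8   S8  S5 
(> = start, * = accepting)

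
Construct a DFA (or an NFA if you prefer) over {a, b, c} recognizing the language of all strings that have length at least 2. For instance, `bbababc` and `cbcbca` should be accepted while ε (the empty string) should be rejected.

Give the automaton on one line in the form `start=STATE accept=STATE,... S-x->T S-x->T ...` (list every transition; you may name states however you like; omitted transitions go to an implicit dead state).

start=S0 accept=S2,S3 S0-a->S1 S0-b->S1 S0-c->S1 S1-a->S2 S1-b->S2 S1-c->S2 S2-a->S3 S2-b->S3 S2-c->S3 S3-a->S3 S3-b->S3 S3-c->S3

We only need to distinguish lengths 0, 1, …, 2, and '>2'. Chain S0 → S1 → S2 → S3 on every symbol, with S3 looping. Accepting states: {S2, S3}.
With 4 states:
        a   b   c  
>  S0   S1  S1  S1 
   S1   S2  S2  S2 
 * S2   S3  S3  S3 
 * S3   S3  S3  S3 
(> = start, * = accepting)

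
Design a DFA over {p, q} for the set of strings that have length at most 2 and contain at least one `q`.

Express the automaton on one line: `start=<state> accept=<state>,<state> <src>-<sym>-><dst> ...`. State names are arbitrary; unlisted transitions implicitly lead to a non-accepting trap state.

Handle the two conditions separately and then intersect. The first has 4 states tracking the input length, saturating at 3; the second has 3 states tracking the count of `q`s, saturating at 2. A product state is a pair (one from each), accepting exactly when both do. After merging equivalent states the machine shrinks.
        p   q  
>  s0   s1  s2 
   s1   s3  s4 
 * s2   s4  s4 
   s3   s3  s3 
 * s4   s3  s3 
(> = start, * = accepting)

start=s0 accept=s2,s4 s0-p->s1 s0-q->s2 s1-p->s3 s1-q->s4 s2-p->s4 s2-q->s4 s3-p->s3 s3-q->s3 s4-p->s3 s4-q->s3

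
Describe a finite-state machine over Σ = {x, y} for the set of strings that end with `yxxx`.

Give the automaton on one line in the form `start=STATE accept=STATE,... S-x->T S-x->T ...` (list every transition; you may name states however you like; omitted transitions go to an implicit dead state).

start=q0 accept=q4 q0-x->q0 q0-y->q1 q1-x->q2 q1-y->q1 q2-x->q3 q2-y->q1 q3-x->q4 q3-y->q1 q4-x->q0 q4-y->q1

Remember how much of `yxxx` the current input suffix matches. State q0 means no match yet; q1 means the last symbol is `y`; q2 means the last 2 symbols are `yx`; q3 means the last 3 symbols are `yxx`; q4 means the last 4 symbols are `yxxx`. Only q4 accepts. On a mismatch, fall back to the longest proper suffix that is still a prefix of `yxxx`.
        x   y  
>  q0   q0  q1 
   q1   q2  q1 
   q2   q3  q1 
   q3   q4  q1 
 * q4   q0  q1 
(> = start, * = accepting)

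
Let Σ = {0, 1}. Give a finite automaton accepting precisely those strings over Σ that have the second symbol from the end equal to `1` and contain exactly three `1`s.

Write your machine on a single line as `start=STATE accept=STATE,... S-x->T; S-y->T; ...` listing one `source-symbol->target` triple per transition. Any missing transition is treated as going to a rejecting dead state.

Handle the two conditions separately and then intersect. The first has 7 states tracking the last 2 symbols read; the second has 5 states tracking the count of `1`s, saturating at 4. A product state is a pair (one from each), accepting exactly when both do. Equivalent product states are then merged.
        0   1  
>  s0   s0  s1 
   s1   s1  s2 
   s2   s3  s4 
   s3   s3  s5 
 * s4   s6  s7 
   s5   s6  s7 
 * s6   s7  s7 
   s7   s7  s7 
(> = start, * = accepting)

start=s0; accept=s4,s6; s0-0->s0; s0-1->s1; s1-0->s1; s1-1->s2; s2-0->s3; s2-1->s4; s3-0->s3; s3-1->s5; s4-0->s6; s4-1->s7; s5-0->s6; s5-1->s7; s6-0->s7; s6-1->s7; s7-0->s7; s7-1->s7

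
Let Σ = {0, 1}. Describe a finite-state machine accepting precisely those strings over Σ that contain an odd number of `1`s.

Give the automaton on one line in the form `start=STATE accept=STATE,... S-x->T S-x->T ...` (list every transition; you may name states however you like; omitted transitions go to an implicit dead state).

The only thing that matters is how many `1`s have appeared, reduced mod 2. Use one state per residue: q0 for 0, …, q1 for 1. Reading `1` moves to the next residue; anything else stays put. q1 is accepting.
        0   1  
>  q0   q0  q1 
 * q1   q1  q0 
(> = start, * = accepting)

start=q0 accept=q1 q0-0->q0 q0-1->q1 q1-0->q1 q1-1->q0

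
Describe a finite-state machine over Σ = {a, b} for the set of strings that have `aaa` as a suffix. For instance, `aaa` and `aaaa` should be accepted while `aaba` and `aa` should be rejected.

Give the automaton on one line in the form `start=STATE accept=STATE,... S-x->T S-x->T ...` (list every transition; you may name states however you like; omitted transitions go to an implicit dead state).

start=q0 accept=q3 q0-a->q1 q0-b->q0 q1-a->q2 q1-b->q0 q2-a->q3 q2-b->q0 q3-a->q3 q3-b->q0

Remember how much of `aaa` the current input suffix matches. State q0 means no match yet; q1 means the last symbol is `a`; q2 means the last 2 symbols are `aa`; q3 means the last 3 symbols are `aaa`. Only q3 accepts. On a mismatch, fall back to the longest proper suffix that is still a prefix of `aaa`.
        a   b  
>  q0   q1  q0 
   q1   q2  q0 
   q2   q3  q0 
 * q3   q3  q0 
(> = start, * = accepting)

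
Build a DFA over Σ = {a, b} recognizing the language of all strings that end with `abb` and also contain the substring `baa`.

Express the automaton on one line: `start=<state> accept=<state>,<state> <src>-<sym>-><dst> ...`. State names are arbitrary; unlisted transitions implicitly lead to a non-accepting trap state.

Handle the two conditions separately and then intersect. The first has 4 states tracking how much of the suffix `abb` has currently been matched; the second has 4 states tracking whether and how much of `baa` has been seen. A product state is a pair (one from each), accepting exactly when both do.
10 states suffice.
        a   b  
>  q0   q1  q2 
   q1   q1  q3 
   q2   q4  q2 
   q3   q4  q5 
   q4   q6  q3 
   q5   q4  q2 
   q6   q6  q7 
   q7   q6  q8 
 * q8   q6  q9 
   q9   q6  q9 
(> = start, * = accepting)

start=q0 accept=q8 q0-a->q1 q0-b->q2 q1-a->q1 q1-b->q3 q2-a->q4 q2-b->q2 q3-a->q4 q3-b->q5 q4-a->q6 q4-b->q3 q5-a->q4 q5-b->q2 q6-a->q6 q6-b->q7 q7-a->q6 q7-b->q8 q8-a->q6 q8-b->q9 q9-a->q6 q9-b->q9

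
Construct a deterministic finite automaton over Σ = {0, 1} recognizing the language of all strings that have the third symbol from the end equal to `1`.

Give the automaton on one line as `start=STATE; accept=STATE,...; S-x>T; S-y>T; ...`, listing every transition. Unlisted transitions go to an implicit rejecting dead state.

A DFA must remember the last 3 symbols (since which symbol is third-to-last isn't known until the input ends). Use one state per possible window of the last ≤3 symbols; accept from those whose window starts with `1`.
With 15 states:
          0    1  
>  q0     q1   q2 
   q1     q3   q4 
   q2     q5   q6 
   q3     q7   q8 
   q4     q9  q10 
   q5    q11  q12 
   q6    q13  q14 
   q7     q7   q8 
   q8     q9  q10 
   q9    q11  q12 
   q10   q13  q14 
 * q11    q7   q8 
 * q12    q9  q10 
 * q13   q11  q12 
 * q14   q13  q14 
(> = start, * = accepting)

start=q0; accept=q11,q12,q13,q14; q0-0>q1; q0-1>q2; q1-0>q3; q1-1>q4; q2-0>q5; q2-1>q6; q3-0>q7; q3-1>q8; q4-0>q9; q4-1>q10; q5-0>q11; q5-1>q12; q6-0>q13; q6-1>q14; q7-0>q7; q7-1>q8; q8-0>q9; q8-1>q10; q9-0>q11; q9-1>q12; q10-0>q13; q10-1>q14; q11-0>q7; q11-1>q8; q12-0>q9; q12-1>q10; q13-0>q11; q13-1>q12; q14-0>q13; q14-1>q14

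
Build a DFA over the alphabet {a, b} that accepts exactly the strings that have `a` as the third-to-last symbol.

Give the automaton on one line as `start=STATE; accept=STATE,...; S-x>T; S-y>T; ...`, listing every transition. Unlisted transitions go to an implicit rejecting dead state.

start=S0; accept=S7,S8,S9,S10; S0-a>S1; S0-b>S2; S1-a>S3; S1-b>S4; S2-a>S5; S2-b>S6; S3-a>S7; S3-b>S8; S4-a>S9; S4-b>S10; S5-a>S11; S5-b>S12; S6-a>S13; S6-b>S14; S7-a>S7; S7-b>S8; S8-a>S9; S8-b>S10; S9-a>S11; S9-b>S12; S10-a>S13; S10-b>S14; S11-a>S7; S11-b>S8; S12-a>S9; S12-b>S10; S13-a>S11; S13-b>S12; S14-a>S13; S14-b>S14

A DFA must remember the last 3 symbols (since which symbol is third-to-last isn't known until the input ends). Use one state per possible window of the last ≤3 symbols; accept from those whose window starts with `a`.
With 15 states:
          a    b  
>  S0     S1   S2 
   S1     S3   S4 
   S2     S5   S6 
   S3     S7   S8 
   S4     S9  S10 
   S5    S11  S12 
   S6    S13  S14 
 * S7     S7   S8 
 * S8     S9  S10 
 * S9    S11  S12 
 * S10   S13  S14 
   S11    S7   S8 
   S12    S9  S10 
   S13   S11  S12 
   S14   S13  S14 
(> = start, * = accepting)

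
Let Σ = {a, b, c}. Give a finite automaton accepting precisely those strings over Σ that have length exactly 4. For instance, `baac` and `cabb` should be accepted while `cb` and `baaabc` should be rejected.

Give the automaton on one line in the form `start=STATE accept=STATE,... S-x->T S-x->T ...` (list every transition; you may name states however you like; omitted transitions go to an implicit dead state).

start=q0 accept=q4 q0-a->q1 q0-b->q1 q0-c->q1 q1-a->q2 q1-b->q2 q1-c->q2 q2-a->q3 q2-b->q3 q2-c->q3 q3-a->q4 q3-b->q4 q3-c->q4 q4-a->q5 q4-b->q5 q4-c->q5 q5-a->q5 q5-b->q5 q5-c->q5

Count input length up to 5: every symbol moves from q0 toward q5, which means 'more than 4' and absorbs. Accept from {q4}.
6 states suffice.
        a   b   c  
>  q0   q1  q1  q1 
   q1   q2  q2  q2 
   q2   q3  q3  q3 
   q3   q4  q4  q4 
 * q4   q5  q5  q5 
   q5   q5  q5  q5 
(> = start, * = accepting)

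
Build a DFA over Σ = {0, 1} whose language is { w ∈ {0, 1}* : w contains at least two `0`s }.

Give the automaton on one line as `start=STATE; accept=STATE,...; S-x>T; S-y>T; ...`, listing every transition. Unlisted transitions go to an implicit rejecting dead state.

Only the number of `0`s matters, and only up to 3. Make a chain A → B → C → D advanced by each `0` (with D absorbing); every other symbol self-loops. The accepting set is {C, D}.
A 4-state machine:
       0  1 
>  A   B  A 
   B   C  B 
 * C   D  C 
 * D   D  D 
(> = start, * = accepting)

start=A; accept=C,D; A-0>B; A-1>A; B-0>C; B-1>B; C-0>D; C-1>C; D-0>D; D-1>D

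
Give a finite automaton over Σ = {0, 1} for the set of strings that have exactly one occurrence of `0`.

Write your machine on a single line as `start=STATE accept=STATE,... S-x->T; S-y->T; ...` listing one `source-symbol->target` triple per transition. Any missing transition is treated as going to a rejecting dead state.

Count `0`s, saturating at 2: state s0 means no `0` yet, s1 means one `0` seen, s2 means more than one. Each `0` increments (capped at s2); other symbols loop. Accept from {s1}.
        0   1  
>  s0   s1  s0 
 * s1   s2  s1 
   s2   s2  s2 
(> = start, * = accepting)

start=s0; accept=s1; s0-0->s1; s0-1->s0; s1-0->s2; s1-1->s1; s2-0->s2; s2-1->s2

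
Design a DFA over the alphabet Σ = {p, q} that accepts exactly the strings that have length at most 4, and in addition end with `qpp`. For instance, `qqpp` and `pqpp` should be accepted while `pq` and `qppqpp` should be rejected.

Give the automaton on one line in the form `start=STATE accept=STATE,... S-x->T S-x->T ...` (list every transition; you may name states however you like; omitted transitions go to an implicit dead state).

Build one automaton per condition and run them in lockstep. One (6 states) tracks the input length, saturating at 5; the other (4 states) tracks how much of the suffix `qpp` has currently been matched. Each combined state is a pair, one component from each; accept when both components accept.
With 18 states:
       p  q 
>  A   B  C 
   B   D  E 
   C   F  E 
   D   G  H 
   E   I  H 
   F   J  H 
   G   K  L 
   H   M  L 
   I   N  L 
 * J   K  L 
   K   O  P 
   L   Q  P 
   M   R  P 
 * N   O  P 
   O   O  P 
   P   Q  P 
   Q   R  P 
   R   O  P 
(> = start, * = accepting)

start=A accept=J,N A-p->B A-q->C B-p->D B-q->E C-p->F C-q->E D-p->G D-q->H E-p->I E-q->H F-p->J F-q->H G-p->K G-q->L H-p->M H-q->L I-p->N I-q->L J-p->K J-q->L K-p->O K-q->P L-p->Q L-q->P M-p->R M-q->P N-p->O N-q->P O-p->O O-q->P P-p->Q P-q->P Q-p->R Q-q->P R-p->O R-q->P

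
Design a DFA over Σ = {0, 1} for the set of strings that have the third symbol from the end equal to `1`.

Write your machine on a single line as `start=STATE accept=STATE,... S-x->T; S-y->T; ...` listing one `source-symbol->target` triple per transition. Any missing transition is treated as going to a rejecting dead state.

Because acceptance depends on a position counted from the end, the machine has to buffer the most recent 3 symbols. Make each state the string of the last up-to-3 symbols read; on input `x` shift the window left and append `x`. Accept when the buffered window has length 3 and begins with `1`.
A 15-state machine:
          0    1  
>  s0     s1   s2 
   s1     s3   s4 
   s2     s5   s6 
   s3     s7   s8 
   s4     s9  s10 
   s5    s11  s12 
   s6    s13  s14 
   s7     s7   s8 
   s8     s9  s10 
   s9    s11  s12 
   s10   s13  s14 
 * s11    s7   s8 
 * s12    s9  s10 
 * s13   s11  s12 
 * s14   s13  s14 
(> = start, * = accepting)

start=s0; accept=s11,s12,s13,s14; s0-0->s1; s0-1->s2; s1-0->s3; s1-1->s4; s2-0->s5; s2-1->s6; s3-0->s7; s3-1->s8; s4-0->s9; s4-1->s10; s5-0->s11; s5-1->s12; s6-0->s13; s6-1->s14; s7-0->s7; s7-1->s8; s8-0->s9; s8-1->s10; s9-0->s11; s9-1->s12; s10-0->s13; s10-1->s14; s11-0->s7; s11-1->s8; s12-0->s9; s12-1->s10; s13-0->s11; s13-1->s12; s14-0->s13; s14-1->s14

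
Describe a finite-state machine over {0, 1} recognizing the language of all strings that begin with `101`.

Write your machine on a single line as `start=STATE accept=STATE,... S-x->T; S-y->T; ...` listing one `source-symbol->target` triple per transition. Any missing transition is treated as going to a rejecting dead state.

Walk along `101` while the input agrees: from q0 take `1` to q1, and so on. Any deviation drops to the rejecting sink q4. Once q3 is reached the prefix is confirmed and every continuation is accepted.
With 5 states:
        0   1  
>  q0   q4  q1 
   q1   q2  q4 
   q2   q4  q3 
 * q3   q3  q3 
   q4   q4  q4 
(> = start, * = accepting)

start=q0; accept=q3; q0-0->q4; q0-1->q1; q1-0->q2; q1-1->q4; q2-0->q4; q2-1->q3; q3-0->q3; q3-1->q3; q4-0->q4; q4-1->q4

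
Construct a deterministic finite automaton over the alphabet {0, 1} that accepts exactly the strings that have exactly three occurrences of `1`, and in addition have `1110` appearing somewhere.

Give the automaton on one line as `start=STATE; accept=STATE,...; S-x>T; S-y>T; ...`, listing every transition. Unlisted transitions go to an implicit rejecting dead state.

start=s0; accept=s9; s0-0>s0; s0-1>s1; s1-0>s2; s1-1>s3; s2-0>s2; s2-1>s4; s3-0>s5; s3-1>s6; s4-0>s5; s4-1>s7; s5-0>s5; s5-1>s8; s6-0>s9; s6-1>s10; s7-0>s11; s7-1>s10; s8-0>s11; s8-1>s12; s9-0>s9; s9-1>s13; s10-0>s13; s10-1>s10; s11-0>s11; s11-1>s14; s12-0>s15; s12-1>s10; s13-0>s13; s13-1>s13; s14-0>s15; s14-1>s12; s15-0>s15; s15-1>s14

Run two small machines in parallel and take their product. One (5 states) tracks the count of `1`s, saturating at 4; the other (5 states) tracks whether and how much of `1110` has been seen. Each combined state is a pair, one component from each; accept when both components accept.
          0    1  
>  s0     s0   s1 
   s1     s2   s3 
   s2     s2   s4 
   s3     s5   s6 
   s4     s5   s7 
   s5     s5   s8 
   s6     s9  s10 
   s7    s11  s10 
   s8    s11  s12 
 * s9     s9  s13 
   s10   s13  s10 
   s11   s11  s14 
   s12   s15  s10 
   s13   s13  s13 
   s14   s15  s12 
   s15   s15  s14 
(> = start, * = accepting)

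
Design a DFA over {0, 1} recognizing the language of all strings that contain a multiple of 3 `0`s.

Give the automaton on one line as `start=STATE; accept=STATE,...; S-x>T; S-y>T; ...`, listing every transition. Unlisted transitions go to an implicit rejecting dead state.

Keep the running count of `0`s modulo 3: each `0` advances along the cycle S0 → S1 → S2 → S0 while other symbols loop. Accept at S0.
        0   1  
>* S0   S1  S0 
   S1   S2  S1 
   S2   S0  S2 
(> = start, * = accepting)

start=S0; accept=S0; S0-0>S1; S0-1>S0; S1-0>S2; S1-1>S1; S2-0>S0; S2-1>S2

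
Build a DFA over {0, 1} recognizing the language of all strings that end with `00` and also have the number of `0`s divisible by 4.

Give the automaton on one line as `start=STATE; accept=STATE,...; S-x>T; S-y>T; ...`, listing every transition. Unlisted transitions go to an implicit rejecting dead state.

Handle the two conditions separately and then intersect. The first has 3 states tracking how much of the suffix `00` has currently been matched; the second has 4 states tracking the count of `0`s modulo 4. A product state is a pair (one from each), accepting exactly when both do.
A 12-state machine:
          0    1  
>  q0     q1   q0 
   q1     q2   q3 
   q2     q4   q5 
   q3     q6   q3 
   q4     q7   q8 
   q5     q9   q5 
   q6     q4   q5 
 * q7    q10   q0 
   q8    q11   q8 
   q9     q7   q8 
   q10    q2   q3 
   q11   q10   q0 
(> = start, * = accepting)

start=q0; accept=q7; q0-0>q1; q0-1>q0; q1-0>q2; q1-1>q3; q2-0>q4; q2-1>q5; q3-0>q6; q3-1>q3; q4-0>q7; q4-1>q8; q5-0>q9; q5-1>q5; q6-0>q4; q6-1>q5; q7-0>q10; q7-1>q0; q8-0>q11; q8-1>q8; q9-0>q7; q9-1>q8; q10-0>q2; q10-1>q3; q11-0>q10; q11-1>q0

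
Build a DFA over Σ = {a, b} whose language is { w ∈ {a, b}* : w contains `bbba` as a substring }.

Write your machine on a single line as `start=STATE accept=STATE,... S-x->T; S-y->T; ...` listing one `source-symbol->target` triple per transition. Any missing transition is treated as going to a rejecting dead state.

start=q0; accept=q4; q0-a->q0; q0-b->q1; q1-a->q0; q1-b->q2; q2-a->q0; q2-b->q3; q3-a->q4; q3-b->q3; q4-a->q4; q4-b->q4

States q0..q3 record the length of the longest prefix of `bbba` that matches the current input suffix. Reaching q4 means `bbba` has been seen, and we stay there forever. Accept from q4.
A 5-state machine:
        a   b  
>  q0   q0  q1 
   q1   q0  q2 
   q2   q0  q3 
   q3   q4  q3 
 * q4   q4  q4 
(> = start, * = accepting)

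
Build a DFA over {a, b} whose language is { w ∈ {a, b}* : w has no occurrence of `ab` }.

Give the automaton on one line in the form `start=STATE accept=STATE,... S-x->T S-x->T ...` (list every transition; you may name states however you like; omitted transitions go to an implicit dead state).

start=s0 accept=s0,s1 s0-a->s1 s0-b->s0 s1-a->s1 s1-b->s2 s2-a->s2 s2-b->s2

This is the complement of 'contains `ab`'. Use the same substring-matching states — s0 through s2 holding how much of `ab` has just been matched — but flip the accepting set: everything except the trap s2 accepts.
A 3-state machine:
        a   b  
>* s0   s1  s0 
 * s1   s1  s2 
   s2   s2  s2 
(> = start, * = accepting)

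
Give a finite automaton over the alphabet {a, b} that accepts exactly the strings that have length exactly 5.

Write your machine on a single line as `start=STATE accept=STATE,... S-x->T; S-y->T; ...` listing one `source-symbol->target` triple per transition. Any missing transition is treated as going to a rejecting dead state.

We only need to distinguish lengths 0, 1, …, 5, and '>5'. Chain q0 → q1 → q2 → q3 → q4 → q5 → q6 on every symbol, with q6 looping. Accepting states: {q5}.
A 7-state machine:
        a   b  
>  q0   q1  q1 
   q1   q2  q2 
   q2   q3  q3 
   q3   q4  q4 
   q4   q5  q5 
 * q5   q6  q6 
   q6   q6  q6 
(> = start, * = accepting)

start=q0; accept=q5; q0-a->q1; q0-b->q1; q1-a->q2; q1-b->q2; q2-a->q3; q2-b->q3; q3-a->q4; q3-b->q4; q4-a->q5; q4-b->q5; q5-a->q6; q5-b->q6; q6-a->q6; q6-b->q6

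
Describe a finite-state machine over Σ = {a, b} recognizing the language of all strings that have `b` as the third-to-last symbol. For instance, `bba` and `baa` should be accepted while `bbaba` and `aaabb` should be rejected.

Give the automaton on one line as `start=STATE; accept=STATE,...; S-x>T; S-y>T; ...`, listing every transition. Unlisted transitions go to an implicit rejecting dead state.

A DFA must remember the last 3 symbols (since which symbol is third-to-last isn't known until the input ends). Use one state per possible window of the last ≤3 symbols; accept from those whose window starts with `b`.
          a    b  
>  q0     q1   q2 
   q1     q3   q4 
   q2     q5   q6 
   q3     q7   q8 
   q4     q9  q10 
   q5    q11  q12 
   q6    q13  q14 
   q7     q7   q8 
   q8     q9  q10 
   q9    q11  q12 
   q10   q13  q14 
 * q11    q7   q8 
 * q12    q9  q10 
 * q13   q11  q12 
 * q14   q13  q14 
(> = start, * = accepting)

start=q0; accept=q11,q12,q13,q14; q0-a>q1; q0-b>q2; q1-a>q3; q1-b>q4; q2-a>q5; q2-b>q6; q3-a>q7; q3-b>q8; q4-a>q9; q4-b>q10; q5-a>q11; q5-b>q12; q6-a>q13; q6-b>q14; q7-a>q7; q7-b>q8; q8-a>q9; q8-b>q10; q9-a>q11; q9-b>q12; q10-a>q13; q10-b>q14; q11-a>q7; q11-b>q8; q12-a>q9; q12-b>q10; q13-a>q11; q13-b>q12; q14-a>q13; q14-b>q14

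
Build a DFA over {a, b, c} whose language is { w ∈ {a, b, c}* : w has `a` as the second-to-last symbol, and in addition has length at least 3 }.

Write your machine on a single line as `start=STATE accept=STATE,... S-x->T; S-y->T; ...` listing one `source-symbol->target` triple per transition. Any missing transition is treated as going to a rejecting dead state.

Handle the two conditions separately and then intersect. One (13 states) tracks the last 2 symbols read; the other (5 states) tracks the input length, saturating at 4. Each combined state is a pair, one component from each; accept when both components accept. After merging equivalent states the machine shrinks.
        a   b   c  
>  q0   q1  q1  q1 
   q1   q2  q1  q1 
   q2   q3  q4  q4 
 * q3   q3  q4  q4 
 * q4   q2  q1  q1 
(> = start, * = accepting)

start=q0; accept=q3,q4; q0-a->q1; q0-b->q1; q0-c->q1; q1-a->q2; q1-b->q1; q1-c->q1; q2-a->q3; q2-b->q4; q2-c->q4; q3-a->q3; q3-b->q4; q3-c->q4; q4-a->q2; q4-b->q1; q4-c->q1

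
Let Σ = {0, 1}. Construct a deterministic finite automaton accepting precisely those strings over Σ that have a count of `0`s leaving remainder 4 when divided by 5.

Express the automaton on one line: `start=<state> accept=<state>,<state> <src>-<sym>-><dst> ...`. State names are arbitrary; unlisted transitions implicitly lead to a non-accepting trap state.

start=q0 accept=q4 q0-0->q1 q0-1->q0 q1-0->q2 q1-1->q1 q2-0->q3 q2-1->q2 q3-0->q4 q3-1->q3 q4-0->q0 q4-1->q4

The only thing that matters is how many `0`s have appeared, reduced mod 5. Use one state per residue: q0 for 0, …, q4 for 4. Reading `0` moves to the next residue; anything else stays put. q4 is accepting.
        0   1  
>  q0   q1  q0 
   q1   q2  q1 
   q2   q3  q2 
   q3   q4  q3 
 * q4   q0  q4 
(> = start, * = accepting)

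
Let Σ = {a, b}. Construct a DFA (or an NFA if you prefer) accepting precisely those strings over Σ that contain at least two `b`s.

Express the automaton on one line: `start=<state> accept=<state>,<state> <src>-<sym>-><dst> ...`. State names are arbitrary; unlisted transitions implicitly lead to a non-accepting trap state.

start=S0 accept=S2,S3 S0-a->S0 S0-b->S1 S1-a->S1 S1-b->S2 S2-a->S2 S2-b->S3 S3-a->S3 S3-b->S3

Count `b`s, saturating at 3: states S0 through S2 mean 0 through 2 `b`s seen; S3 means more than 2. Each `b` increments (capped at S3); other symbols loop. Accept from {S2, S3}.
A 4-state machine:
        a   b  
>  S0   S0  S1 
   S1   S1  S2 
 * S2   S2  S3 
 * S3   S3  S3 
(> = start, * = accepting)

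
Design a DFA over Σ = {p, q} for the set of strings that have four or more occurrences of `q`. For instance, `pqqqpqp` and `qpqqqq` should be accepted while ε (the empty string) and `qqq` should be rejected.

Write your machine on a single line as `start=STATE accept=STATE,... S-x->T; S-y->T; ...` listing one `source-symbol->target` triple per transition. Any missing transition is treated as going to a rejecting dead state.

start=s0; accept=s4,s5; s0-p->s0; s0-q->s1; s1-p->s1; s1-q->s2; s2-p->s2; s2-q->s3; s3-p->s3; s3-q->s4; s4-p->s4; s4-q->s5; s5-p->s5; s5-q->s5

Only the number of `q`s matters, and only up to 5. Make a chain s0 → s1 → s2 → s3 → s4 → s5 advanced by each `q` (with s5 absorbing); every other symbol self-loops. The accepting set is {s4, s5}.
A 6-state machine:
        p   q  
>  s0   s0  s1 
   s1   s1  s2 
   s2   s2  s3 
   s3   s3  s4 
 * s4   s4  s5 
 * s5   s5  s5 
(> = start, * = accepting)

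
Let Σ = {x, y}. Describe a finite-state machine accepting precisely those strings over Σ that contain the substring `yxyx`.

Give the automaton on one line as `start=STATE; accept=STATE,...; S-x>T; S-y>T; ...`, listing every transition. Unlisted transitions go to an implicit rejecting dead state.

start=s0; accept=s4; s0-x>s0; s0-y>s1; s1-x>s2; s1-y>s1; s2-x>s0; s2-y>s3; s3-x>s4; s3-y>s1; s4-x>s4; s4-y>s4

Track how much of `yxyx` has been matched so far: state s0 is no progress, s4 is the absorbing accept state reached once `yxyx` has occurred. Intermediate states record partial matches; on a mismatch, fall back to the longest reusable overlap.
With 5 states:
        x   y  
>  s0   s0  s1 
   s1   s2  s1 
   s2   s0  s3 
   s3   s4  s1 
 * s4   s4  s4 
(> = start, * = accepting)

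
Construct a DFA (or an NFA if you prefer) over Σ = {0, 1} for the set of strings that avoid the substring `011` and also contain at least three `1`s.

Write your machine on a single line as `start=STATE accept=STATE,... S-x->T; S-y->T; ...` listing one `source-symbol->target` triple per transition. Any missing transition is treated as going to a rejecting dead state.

start=q0; accept=q9,q11,q12,q13,q15,q16; q0-0->q1; q0-1->q2; q1-0->q1; q1-1->q3; q2-0->q4; q2-1->q5; q3-0->q4; q3-1->q6; q4-0->q4; q4-1->q7; q5-0->q8; q5-1->q9; q6-0->q6; q6-1->q10; q7-0->q8; q7-1->q10; q8-0->q8; q8-1->q11; q9-0->q12; q9-1->q13; q10-0->q10; q10-1->q14; q11-0->q12; q11-1->q14; q12-0->q12; q12-1->q15; q13-0->q16; q13-1->q13; q14-0->q14; q14-1->q14; q15-0->q16; q15-1->q14; q16-0->q16; q16-1->q15

Run two small machines in parallel and take their product. One (4 states) tracks partial matches of the forbidden pattern `011`; the other (5 states) tracks the count of `1`s, saturating at 4. Each combined state is a pair, one component from each; accept when both components accept.
17 states suffice.
          0    1  
>  q0     q1   q2 
   q1     q1   q3 
   q2     q4   q5 
   q3     q4   q6 
   q4     q4   q7 
   q5     q8   q9 
   q6     q6  q10 
   q7     q8  q10 
   q8     q8  q11 
 * q9    q12  q13 
   q10   q10  q14 
 * q11   q12  q14 
 * q12   q12  q15 
 * q13   q16  q13 
   q14   q14  q14 
 * q15   q16  q14 
 * q16   q16  q15 
(> = start, * = accepting)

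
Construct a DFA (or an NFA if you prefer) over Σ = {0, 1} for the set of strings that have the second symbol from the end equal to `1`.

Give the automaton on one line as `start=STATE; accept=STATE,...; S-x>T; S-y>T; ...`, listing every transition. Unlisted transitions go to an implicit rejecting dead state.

A DFA must remember the last 2 symbols (since which symbol is second-to-last isn't known until the input ends). Use one state per possible window of the last ≤2 symbols; accept from those whose window starts with `1`.
A 7-state machine:
        0   1  
>  s0   s1  s2 
   s1   s3  s4 
   s2   s5  s6 
   s3   s3  s4 
   s4   s5  s6 
 * s5   s3  s4 
 * s6   s5  s6 
(> = start, * = accepting)

start=s0; accept=s5,s6; s0-0>s1; s0-1>s2; s1-0>s3; s1-1>s4; s2-0>s5; s2-1>s6; s3-0>s3; s3-1>s4; s4-0>s5; s4-1>s6; s5-0>s3; s5-1>s4; s6-0>s5; s6-1>s6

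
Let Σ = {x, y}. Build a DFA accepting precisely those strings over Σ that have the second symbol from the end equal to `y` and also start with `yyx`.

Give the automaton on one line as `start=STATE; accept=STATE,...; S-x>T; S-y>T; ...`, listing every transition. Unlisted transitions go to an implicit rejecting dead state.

start=A; accept=I,L; A-x>B; A-y>C; B-x>D; B-y>E; C-x>F; C-y>G; D-x>D; D-y>E; E-x>F; E-y>H; F-x>D; F-y>E; G-x>I; G-y>H; H-x>F; H-y>H; I-x>J; I-y>K; J-x>J; J-y>K; K-x>I; K-y>L; L-x>I; L-y>L

Handle the two conditions separately and then intersect. One (7 states) tracks the last 2 symbols read; the other (5 states) tracks whether the input so far still matches the prefix `yyx`. Each combined state is a pair, one component from each; accept when both components accept.
12 states suffice.
       x  y 
>  A   B  C 
   B   D  E 
   C   F  G 
   D   D  E 
   E   F  H 
   F   D  E 
   G   I  H 
   H   F  H 
 * I   J  K 
   J   J  K 
   K   I  L 
 * L   I  L 
(> = start, * = accepting)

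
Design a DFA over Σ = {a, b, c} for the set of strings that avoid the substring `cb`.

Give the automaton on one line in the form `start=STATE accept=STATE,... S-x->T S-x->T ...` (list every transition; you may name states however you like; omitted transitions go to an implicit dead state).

start=q0 accept=q0,q1 q0-a->q0 q0-b->q0 q0-c->q1 q1-a->q0 q1-b->q2 q1-c->q1 q2-a->q2 q2-b->q2 q2-c->q2

This is the complement of 'contains `cb`'. Use the same substring-matching states — q0 through q2 holding how much of `cb` has just been matched — but flip the accepting set: everything except the trap q2 accepts.
        a   b   c  
>* q0   q0  q0  q1 
 * q1   q0  q2  q1 
   q2   q2  q2  q2 
(> = start, * = accepting)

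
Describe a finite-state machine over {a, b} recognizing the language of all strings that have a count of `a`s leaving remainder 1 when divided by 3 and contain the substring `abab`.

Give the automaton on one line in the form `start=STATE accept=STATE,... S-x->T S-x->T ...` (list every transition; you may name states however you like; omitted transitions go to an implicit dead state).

Build one automaton per condition and run them in lockstep. The first has 3 states tracking the count of `a`s modulo 3; the second has 5 states tracking whether and how much of `abab` has been seen. A product state is a pair (one from each), accepting exactly when both do.
A 15-state machine:
          a    b  
>  q0     q1   q0 
   q1     q2   q3 
   q2     q4   q5 
   q3     q6   q7 
   q4     q1   q8 
   q5     q9  q10 
   q6     q4  q11 
   q7     q2   q7 
   q8    q12   q0 
   q9     q1  q13 
   q10    q4  q10 
   q11   q13  q11 
   q12    q2  q14 
   q13   q14  q13 
 * q14   q11  q14 
(> = start, * = accepting)

start=q0 accept=q14 q0-a->q1 q0-b->q0 q1-a->q2 q1-b->q3 q2-a->q4 q2-b->q5 q3-a->q6 q3-b->q7 q4-a->q1 q4-b->q8 q5-a->q9 q5-b->q10 q6-a->q4 q6-b->q11 q7-a->q2 q7-b->q7 q8-a->q12 q8-b->q0 q9-a->q1 q9-b->q13 q10-a->q4 q10-b->q10 q11-a->q13 q11-b->q11 q12-a->q2 q12-b->q14 q13-a->q14 q13-b->q13 q14-a->q11 q14-b->q14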